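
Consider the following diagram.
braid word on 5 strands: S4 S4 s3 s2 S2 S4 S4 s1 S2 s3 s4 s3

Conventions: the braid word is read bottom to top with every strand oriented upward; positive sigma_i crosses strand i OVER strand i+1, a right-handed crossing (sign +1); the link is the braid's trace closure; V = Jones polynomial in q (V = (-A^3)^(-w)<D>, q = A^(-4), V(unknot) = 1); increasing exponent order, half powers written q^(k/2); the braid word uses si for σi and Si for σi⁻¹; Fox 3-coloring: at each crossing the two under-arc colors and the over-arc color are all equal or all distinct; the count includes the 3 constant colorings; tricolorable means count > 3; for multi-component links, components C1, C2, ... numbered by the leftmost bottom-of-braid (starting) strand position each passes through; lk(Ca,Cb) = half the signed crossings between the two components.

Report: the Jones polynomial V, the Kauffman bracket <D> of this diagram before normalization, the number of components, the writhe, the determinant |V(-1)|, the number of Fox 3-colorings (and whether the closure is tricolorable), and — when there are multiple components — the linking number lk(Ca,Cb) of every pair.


V(q) = q^-2 - q^-1 + 1 - q + q^2
bracket: A^-8 - A^-4 + 1 - A^4 + A^8, w = 0
1 component, writhe 0, over 12 crossings
det 5, colorings 3 of 3^12 — not tricolorable
observation: w = 0 shifts under R1 moves; the (-A^3)^(0) factor cancels that in V


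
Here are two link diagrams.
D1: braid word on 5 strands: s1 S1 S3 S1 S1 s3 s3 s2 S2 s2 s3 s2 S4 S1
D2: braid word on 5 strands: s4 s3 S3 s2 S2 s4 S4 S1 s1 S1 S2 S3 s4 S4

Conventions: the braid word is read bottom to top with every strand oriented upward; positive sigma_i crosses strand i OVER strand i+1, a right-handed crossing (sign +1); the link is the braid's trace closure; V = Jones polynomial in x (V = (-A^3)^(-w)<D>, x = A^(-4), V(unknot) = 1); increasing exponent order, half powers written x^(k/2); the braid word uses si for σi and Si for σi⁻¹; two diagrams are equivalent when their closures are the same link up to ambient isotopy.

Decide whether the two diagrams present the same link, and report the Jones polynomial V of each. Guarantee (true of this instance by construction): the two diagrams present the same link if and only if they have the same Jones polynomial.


equivalent: no
D1 (bracket -A^-12 + A^-8 - A^-4 + 3 - A^4 + A^8 - A^12; 14 crossings at w = 0): V = -x^-3 + x^-2 - x^-1 + 3 - x + x^2 - x^3
V(D2) = 1  [14 crossings, <D> = A^-6, w = -2]
observation: comparing 2 Jones polynomials yields 2 groups


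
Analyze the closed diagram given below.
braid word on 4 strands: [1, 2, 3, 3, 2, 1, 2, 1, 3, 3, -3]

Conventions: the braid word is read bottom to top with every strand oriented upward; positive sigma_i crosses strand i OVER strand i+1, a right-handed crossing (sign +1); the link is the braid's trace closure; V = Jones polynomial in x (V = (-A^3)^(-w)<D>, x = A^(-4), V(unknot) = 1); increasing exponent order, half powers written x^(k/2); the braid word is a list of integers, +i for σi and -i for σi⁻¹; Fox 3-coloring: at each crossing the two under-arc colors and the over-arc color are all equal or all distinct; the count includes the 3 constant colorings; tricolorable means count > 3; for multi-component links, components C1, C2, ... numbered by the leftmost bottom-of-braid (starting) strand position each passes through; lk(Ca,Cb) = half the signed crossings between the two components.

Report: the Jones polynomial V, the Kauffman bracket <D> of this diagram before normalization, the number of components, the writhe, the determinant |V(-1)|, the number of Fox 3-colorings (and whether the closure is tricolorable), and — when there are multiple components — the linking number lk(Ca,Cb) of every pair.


V = x^3 + x^5 - x^6 + x^7 - x^8 + x^9 - x^10
<D> = A^-13 - A^-9 + A^-5 - A^-1 + A^3 - A^7 - A^15 (w = +9)
1 component over 11 crossings, w = +9
3 Fox colorings among 3^11, |V(-1)| = 7: not tricolorable
why: w = +9 shifts under R1 moves; the (-A^3)^(-9) factor cancels that in V


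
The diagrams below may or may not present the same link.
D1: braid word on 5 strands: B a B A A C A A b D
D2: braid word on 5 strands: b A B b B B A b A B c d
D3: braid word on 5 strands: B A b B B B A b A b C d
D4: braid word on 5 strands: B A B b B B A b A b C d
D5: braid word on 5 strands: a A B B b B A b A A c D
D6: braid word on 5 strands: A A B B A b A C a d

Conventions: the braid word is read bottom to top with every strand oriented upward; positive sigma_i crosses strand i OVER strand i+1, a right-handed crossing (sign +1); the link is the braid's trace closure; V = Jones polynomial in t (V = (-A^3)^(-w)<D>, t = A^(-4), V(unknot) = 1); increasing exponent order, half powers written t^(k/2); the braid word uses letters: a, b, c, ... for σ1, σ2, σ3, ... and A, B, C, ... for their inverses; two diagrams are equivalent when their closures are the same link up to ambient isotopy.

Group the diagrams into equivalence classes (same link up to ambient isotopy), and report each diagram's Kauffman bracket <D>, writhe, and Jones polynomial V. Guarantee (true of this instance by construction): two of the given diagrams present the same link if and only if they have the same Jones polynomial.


grouping into links: {D1} | {D2, D3, D4, D5, D6}
V(D1) = -t^-4 + t^-3 + t^-1  (w -6, c 10, <D> = A^-14 + A^-6 - A^-2)
V(D2) = -t^-6 + t^-5 - t^-4 + 2t^-3 - t^-2 + t^-1  [12 crossings, <D> = A^-2 - A^2 + 2A^6 - A^10 + A^14 - A^18, w = -2]
V(D3) = -t^-6 + t^-5 - t^-4 + 2t^-3 - t^-2 + t^-1  [12 crossings, <D> = A^-8 - A^-4 + 2 - A^4 + A^8 - A^12, w = -4]
D4 (bracket A^-8 - A^-4 + 2 - A^4 + A^8 - A^12; 12 crossings at w = -4): V = -t^-6 + t^-5 - t^-4 + 2t^-3 - t^-2 + t^-1
V(D5) = -t^-6 + t^-5 - t^-4 + 2t^-3 - t^-2 + t^-1  (w -4, c 12, <D> = A^-8 - A^-4 + 2 - A^4 + A^8 - A^12)
V(D6) = -t^-6 + t^-5 - t^-4 + 2t^-3 - t^-2 + t^-1  (w -4, c 10, <D> = A^-8 - A^-4 + 2 - A^4 + A^8 - A^12)
key observation: 2 classes among 6 diagrams; unequal V(t) rules out equality


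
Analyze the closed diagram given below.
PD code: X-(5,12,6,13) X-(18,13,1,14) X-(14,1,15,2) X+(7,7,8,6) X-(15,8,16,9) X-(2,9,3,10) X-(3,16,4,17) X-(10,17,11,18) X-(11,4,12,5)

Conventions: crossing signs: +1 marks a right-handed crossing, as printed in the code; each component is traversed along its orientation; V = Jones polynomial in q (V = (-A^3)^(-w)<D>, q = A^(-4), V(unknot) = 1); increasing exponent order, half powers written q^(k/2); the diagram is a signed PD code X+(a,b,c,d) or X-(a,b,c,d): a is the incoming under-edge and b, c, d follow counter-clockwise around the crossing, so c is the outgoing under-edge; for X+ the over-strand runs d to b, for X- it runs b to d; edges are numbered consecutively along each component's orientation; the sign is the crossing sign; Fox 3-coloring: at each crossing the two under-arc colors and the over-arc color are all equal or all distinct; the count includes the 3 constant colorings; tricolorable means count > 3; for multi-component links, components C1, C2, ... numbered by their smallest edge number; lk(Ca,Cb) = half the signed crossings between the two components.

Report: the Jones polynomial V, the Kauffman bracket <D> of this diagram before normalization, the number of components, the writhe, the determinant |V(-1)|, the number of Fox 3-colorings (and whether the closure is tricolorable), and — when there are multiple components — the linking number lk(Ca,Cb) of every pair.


Jones polynomial: V(q) = -q^-8 + q^-5 + q^-3
<D> = -A^-9 - A^-1 + A^11; writhe -7
components 1, writhe -7 (9 crossings)
3-colorings: 9 of 3^9, det 3 — tricolorable
note: the span of V is 5, forcing >= 5 crossings in any diagram


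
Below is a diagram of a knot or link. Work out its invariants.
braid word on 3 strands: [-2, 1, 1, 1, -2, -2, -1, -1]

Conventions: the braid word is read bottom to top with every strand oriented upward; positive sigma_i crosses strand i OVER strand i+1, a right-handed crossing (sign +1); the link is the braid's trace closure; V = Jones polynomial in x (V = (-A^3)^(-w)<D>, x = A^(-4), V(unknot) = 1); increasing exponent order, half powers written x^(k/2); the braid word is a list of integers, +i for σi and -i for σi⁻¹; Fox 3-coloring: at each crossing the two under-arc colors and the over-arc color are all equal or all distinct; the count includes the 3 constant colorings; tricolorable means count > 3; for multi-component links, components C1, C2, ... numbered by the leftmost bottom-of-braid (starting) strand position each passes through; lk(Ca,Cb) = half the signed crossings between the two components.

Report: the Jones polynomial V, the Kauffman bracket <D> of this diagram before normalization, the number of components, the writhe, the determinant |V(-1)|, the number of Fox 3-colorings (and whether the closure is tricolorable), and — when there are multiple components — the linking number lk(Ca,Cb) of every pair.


V(x) = -x^-5 + x^-4 - x^-3 + 2x^-2 - x^-1 + 2 - x
bracket: -A^-10 + 2A^-6 - A^-2 + 2A^2 - A^6 + A^10 - A^14, w = -2
1 component, writhe -2, over 8 crossings
det 9, colorings 9 of 3^8 — tricolorable
observation: |V(-1)| = 9: so tricolorable, since 3 divides 9


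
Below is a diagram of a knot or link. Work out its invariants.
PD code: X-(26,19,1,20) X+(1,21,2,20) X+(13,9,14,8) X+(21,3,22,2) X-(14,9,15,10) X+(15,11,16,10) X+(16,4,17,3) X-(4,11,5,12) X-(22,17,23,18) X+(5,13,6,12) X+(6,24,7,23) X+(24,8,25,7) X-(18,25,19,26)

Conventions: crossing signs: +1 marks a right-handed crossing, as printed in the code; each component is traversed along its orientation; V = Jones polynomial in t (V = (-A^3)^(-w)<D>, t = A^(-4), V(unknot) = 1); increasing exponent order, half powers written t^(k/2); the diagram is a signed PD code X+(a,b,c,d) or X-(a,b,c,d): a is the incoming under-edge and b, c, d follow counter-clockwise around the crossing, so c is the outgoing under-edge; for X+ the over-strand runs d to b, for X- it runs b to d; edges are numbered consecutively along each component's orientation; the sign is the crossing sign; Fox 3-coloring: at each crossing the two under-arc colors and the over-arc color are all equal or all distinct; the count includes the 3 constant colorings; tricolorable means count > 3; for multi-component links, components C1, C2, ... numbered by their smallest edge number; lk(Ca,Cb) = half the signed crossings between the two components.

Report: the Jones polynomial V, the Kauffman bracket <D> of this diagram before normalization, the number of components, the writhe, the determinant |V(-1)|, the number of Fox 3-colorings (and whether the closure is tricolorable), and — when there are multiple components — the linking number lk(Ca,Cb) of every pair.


V = t + t^3 - t^4
<D> = A^-7 - A^-3 - A^5 (w = +3)
1 component over 13 crossings, w = +3
9 Fox colorings among 3^13, |V(-1)| = 3: tricolorable
why: det 3 = |V(-1)|; divisible by 3, so tricolorable


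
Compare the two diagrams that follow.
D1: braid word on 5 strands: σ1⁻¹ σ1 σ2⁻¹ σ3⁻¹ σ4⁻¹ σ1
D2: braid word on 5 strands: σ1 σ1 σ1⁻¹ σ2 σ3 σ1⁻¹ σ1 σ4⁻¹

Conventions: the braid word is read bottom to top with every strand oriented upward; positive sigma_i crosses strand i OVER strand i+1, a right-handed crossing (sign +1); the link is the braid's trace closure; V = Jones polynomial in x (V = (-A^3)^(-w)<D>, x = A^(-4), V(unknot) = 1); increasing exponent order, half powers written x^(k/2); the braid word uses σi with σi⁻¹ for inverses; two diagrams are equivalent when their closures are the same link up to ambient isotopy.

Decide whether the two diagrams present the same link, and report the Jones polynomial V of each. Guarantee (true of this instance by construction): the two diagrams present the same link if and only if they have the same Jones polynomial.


equivalent: yes
V(D1) = 1  (w -2, c 6, <D> = A^-6)
V(D2) = 1  [8 crossings, <D> = A^6, w = +2]
key observation: all 2 diagrams share one V(x), hence one class


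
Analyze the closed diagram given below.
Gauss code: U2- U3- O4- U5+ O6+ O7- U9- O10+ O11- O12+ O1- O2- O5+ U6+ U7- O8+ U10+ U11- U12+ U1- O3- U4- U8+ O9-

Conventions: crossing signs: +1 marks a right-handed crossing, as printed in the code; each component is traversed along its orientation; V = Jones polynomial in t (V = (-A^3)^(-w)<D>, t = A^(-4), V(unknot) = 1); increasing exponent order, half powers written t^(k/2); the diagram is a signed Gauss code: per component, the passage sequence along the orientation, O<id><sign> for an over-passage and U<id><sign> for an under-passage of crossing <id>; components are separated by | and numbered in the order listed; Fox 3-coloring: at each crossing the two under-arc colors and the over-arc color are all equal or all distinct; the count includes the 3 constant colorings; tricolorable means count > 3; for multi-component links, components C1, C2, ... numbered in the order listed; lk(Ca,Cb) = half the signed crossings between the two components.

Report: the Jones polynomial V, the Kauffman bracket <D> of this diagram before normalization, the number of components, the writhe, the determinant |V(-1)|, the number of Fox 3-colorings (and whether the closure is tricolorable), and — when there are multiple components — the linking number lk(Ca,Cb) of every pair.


V(t) = -t^-4 + t^-3 + t^-1
bracket: A^-2 + A^6 - A^10, w = -2
1 component, writhe -2, over 12 crossings
det 3, colorings 9 of 3^12 — tricolorable
observation: w = -2 shifts under R1 moves; the (-A^3)^(2) factor cancels that in V


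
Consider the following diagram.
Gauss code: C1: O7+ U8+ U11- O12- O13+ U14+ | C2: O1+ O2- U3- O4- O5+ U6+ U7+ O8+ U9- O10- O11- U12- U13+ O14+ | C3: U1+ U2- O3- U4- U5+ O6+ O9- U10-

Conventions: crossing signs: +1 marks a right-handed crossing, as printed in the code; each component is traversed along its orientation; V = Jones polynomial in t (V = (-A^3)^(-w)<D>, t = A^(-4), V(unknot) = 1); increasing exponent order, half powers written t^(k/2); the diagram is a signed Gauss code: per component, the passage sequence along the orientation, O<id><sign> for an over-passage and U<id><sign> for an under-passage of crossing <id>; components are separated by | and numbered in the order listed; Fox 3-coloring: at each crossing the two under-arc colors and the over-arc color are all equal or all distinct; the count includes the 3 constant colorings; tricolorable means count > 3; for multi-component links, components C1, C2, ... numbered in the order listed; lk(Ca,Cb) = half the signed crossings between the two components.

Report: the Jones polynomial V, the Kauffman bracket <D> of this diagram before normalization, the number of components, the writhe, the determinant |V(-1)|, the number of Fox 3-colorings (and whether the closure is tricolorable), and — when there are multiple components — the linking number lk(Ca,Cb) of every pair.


V(t) = t^-2 + 2 + t^2
bracket: A^-8 + 2 + A^8, w = 0
3 components, writhe 0, over 14 crossings
lk(C1,C2) = +1
linking number lk(C1,C3) = 0
lk(C2,C3): -1
det 4, colorings 3 of 3^14 — not tricolorable
observation: w = 0 (over 14 crossings) is diagram-only; (-A^3)^(0) removes it from V


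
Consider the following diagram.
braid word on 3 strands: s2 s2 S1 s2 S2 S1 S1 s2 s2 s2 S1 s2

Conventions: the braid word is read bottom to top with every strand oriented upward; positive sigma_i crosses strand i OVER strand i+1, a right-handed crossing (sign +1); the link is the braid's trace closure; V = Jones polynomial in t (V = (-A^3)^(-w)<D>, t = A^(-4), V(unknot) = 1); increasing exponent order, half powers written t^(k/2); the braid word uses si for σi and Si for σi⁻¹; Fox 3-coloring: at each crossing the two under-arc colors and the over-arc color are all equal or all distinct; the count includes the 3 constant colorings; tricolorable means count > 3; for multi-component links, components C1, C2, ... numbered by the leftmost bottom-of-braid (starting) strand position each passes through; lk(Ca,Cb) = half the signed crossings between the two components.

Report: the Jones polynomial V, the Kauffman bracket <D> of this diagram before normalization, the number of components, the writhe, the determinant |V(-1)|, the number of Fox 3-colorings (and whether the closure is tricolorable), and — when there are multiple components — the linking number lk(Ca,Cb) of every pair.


V = t^-3 - 2t^-2 + 4t^-1 - 6 + 8t - 8t^2 + 8t^3 - 7t^4 + 4t^5 - 2t^6 + t^7
<D> = A^-22 - 2A^-18 + 4A^-14 - 7A^-10 + 8A^-6 - 8A^-2 + 8A^2 - 6A^6 + 4A^10 - 2A^14 + A^18 (w = +2)
1 component over 12 crossings, w = +2
9 Fox colorings among 3^12, |V(-1)| = 51: tricolorable
why: V spans 10 powers of t: at least 10 crossings in any diagram


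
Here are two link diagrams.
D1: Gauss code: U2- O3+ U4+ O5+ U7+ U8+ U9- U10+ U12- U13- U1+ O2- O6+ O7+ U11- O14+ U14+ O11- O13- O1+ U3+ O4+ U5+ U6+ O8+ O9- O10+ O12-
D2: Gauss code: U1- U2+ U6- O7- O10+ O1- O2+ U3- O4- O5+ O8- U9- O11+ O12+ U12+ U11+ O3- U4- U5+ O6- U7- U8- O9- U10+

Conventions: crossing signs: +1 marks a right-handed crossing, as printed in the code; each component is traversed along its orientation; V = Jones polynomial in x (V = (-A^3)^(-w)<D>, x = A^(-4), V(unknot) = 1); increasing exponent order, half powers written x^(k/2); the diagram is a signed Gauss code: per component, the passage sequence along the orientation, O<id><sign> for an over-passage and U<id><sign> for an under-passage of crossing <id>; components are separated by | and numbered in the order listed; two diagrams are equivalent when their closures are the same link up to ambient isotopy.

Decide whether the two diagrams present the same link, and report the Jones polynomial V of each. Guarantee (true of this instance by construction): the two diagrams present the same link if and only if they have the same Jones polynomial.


equivalent: no
D1 (bracket -A^-4 + 1 + A^8; 14 crossings at w = +4): V = x + x^3 - x^4
D2 (bracket A^-2 - A^2 + 2A^6 - A^10 + A^14 - A^18; 12 crossings at w = -2): V = -x^-6 + x^-5 - x^-4 + 2x^-3 - x^-2 + x^-1
key observation: 2 classes among 2 diagrams; unequal V(x) rules out equality


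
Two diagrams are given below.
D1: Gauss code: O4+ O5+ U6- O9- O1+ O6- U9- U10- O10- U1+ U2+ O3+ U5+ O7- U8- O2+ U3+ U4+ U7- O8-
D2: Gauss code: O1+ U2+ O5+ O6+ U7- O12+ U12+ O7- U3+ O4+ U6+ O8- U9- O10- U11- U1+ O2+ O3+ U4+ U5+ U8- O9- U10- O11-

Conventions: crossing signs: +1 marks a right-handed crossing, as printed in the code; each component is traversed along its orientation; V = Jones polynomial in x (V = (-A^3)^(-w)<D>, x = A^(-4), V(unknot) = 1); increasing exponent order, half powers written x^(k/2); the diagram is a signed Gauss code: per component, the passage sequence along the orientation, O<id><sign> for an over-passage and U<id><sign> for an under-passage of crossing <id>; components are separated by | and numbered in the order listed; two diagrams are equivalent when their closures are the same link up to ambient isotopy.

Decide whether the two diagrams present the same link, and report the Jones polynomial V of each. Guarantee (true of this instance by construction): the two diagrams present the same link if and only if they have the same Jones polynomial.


equivalent: yes
V(D1) = 1  (w 0, c 10, <D> = 1)
V(D2) = 1  [12 crossings, <D> = A^6, w = +2]
key observation: one V(x) for all 2 diagrams — one class (guaranteed)


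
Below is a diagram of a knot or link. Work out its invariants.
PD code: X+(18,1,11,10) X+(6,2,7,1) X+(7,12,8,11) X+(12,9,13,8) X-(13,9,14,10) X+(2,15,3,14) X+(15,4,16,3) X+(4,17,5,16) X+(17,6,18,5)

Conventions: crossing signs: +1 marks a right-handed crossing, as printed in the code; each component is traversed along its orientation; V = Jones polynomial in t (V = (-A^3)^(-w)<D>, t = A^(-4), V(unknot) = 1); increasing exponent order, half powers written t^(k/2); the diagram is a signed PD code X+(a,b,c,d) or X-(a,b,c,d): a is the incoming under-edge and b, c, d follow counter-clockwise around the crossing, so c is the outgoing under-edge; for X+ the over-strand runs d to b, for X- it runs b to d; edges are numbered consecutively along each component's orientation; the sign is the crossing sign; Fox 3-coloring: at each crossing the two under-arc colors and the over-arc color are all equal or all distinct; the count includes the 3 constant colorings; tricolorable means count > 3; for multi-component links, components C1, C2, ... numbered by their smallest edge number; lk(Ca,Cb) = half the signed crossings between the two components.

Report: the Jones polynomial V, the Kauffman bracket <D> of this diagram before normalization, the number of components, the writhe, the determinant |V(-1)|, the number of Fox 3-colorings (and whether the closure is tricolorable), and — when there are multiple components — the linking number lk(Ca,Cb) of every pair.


Jones polynomial: V(t) = -t^(5/2) - t^(9/2) + t^(11/2) - t^(13/2) + t^(15/2) - t^(17/2)
<D> = A^-13 - A^-9 + A^-5 - A^-1 + A^3 + A^11; writhe +7
components 2, writhe +7 (9 crossings)
linking number lk(C1,C2) = +3
3-colorings: 9 of 3^9, det 6 — tricolorable
note: |V(-1)| = 6: so tricolorable, since 3 divides 6


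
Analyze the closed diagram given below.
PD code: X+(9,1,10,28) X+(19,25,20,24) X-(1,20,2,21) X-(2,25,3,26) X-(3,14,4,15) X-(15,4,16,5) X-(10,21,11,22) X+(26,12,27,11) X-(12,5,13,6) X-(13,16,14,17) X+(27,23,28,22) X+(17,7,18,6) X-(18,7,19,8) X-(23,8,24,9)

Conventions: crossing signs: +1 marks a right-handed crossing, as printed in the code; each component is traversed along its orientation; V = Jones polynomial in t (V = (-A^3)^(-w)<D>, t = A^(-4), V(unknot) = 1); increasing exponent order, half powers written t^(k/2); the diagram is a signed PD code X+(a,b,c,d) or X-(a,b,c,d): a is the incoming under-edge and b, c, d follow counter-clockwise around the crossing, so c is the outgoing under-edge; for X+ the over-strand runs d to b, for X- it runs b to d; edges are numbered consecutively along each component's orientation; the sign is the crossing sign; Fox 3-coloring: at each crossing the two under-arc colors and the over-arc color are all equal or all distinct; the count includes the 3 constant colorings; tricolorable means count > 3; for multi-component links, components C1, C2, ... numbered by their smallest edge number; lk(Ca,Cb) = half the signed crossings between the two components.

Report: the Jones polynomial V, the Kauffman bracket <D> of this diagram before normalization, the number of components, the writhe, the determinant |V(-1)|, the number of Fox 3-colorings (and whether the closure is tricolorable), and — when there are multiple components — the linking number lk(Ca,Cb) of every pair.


V = t^-7 - 2t^-6 + 3t^-5 - 5t^-4 + 5t^-3 - 4t^-2 + 4t^-1 - 2 + t
<D> = A^-16 - 2A^-12 + 4A^-8 - 4A^-4 + 5 - 5A^4 + 3A^8 - 2A^12 + A^16 (w = -4)
1 component over 14 crossings, w = -4
9 Fox colorings among 3^14, |V(-1)| = 27: tricolorable
why: |V(-1)| = 27: so tricolorable, since 3 divides 27


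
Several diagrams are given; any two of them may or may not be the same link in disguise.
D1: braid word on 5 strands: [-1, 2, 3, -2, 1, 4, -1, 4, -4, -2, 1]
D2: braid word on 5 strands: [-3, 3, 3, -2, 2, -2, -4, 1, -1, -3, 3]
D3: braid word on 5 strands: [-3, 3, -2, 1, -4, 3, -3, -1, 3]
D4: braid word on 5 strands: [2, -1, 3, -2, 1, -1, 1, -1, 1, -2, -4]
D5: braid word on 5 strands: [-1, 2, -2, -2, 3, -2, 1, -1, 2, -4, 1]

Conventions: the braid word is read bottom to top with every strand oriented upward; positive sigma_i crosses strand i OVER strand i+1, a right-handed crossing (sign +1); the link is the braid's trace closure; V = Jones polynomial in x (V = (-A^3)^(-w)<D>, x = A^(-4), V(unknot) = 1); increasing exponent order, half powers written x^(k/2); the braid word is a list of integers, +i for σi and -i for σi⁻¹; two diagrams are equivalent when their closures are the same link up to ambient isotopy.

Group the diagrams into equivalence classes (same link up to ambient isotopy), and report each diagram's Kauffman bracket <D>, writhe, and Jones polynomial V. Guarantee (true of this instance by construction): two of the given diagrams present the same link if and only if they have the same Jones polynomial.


equivalence classes: {D1, D2, D3, D4, D5}
D1 (bracket A + A^5; 11 crossings at w = +1): V = -x^(-1/2) - x^(1/2)
D2 (bracket A^-5 + A^-1; 11 crossings at w = -1): V = -x^(-1/2) - x^(1/2)
D3 (bracket A^-5 + A^-1; 9 crossings at w = -1): V = -x^(-1/2) - x^(1/2)
D4 (bracket A^-5 + A^-1; 11 crossings at w = -1): V = -x^(-1/2) - x^(1/2)
D5 (bracket A^-5 + A^-1; 11 crossings at w = -1): V = -x^(-1/2) - x^(1/2)
key observation: one V(x) for all 5 diagrams — one class (guaranteed)


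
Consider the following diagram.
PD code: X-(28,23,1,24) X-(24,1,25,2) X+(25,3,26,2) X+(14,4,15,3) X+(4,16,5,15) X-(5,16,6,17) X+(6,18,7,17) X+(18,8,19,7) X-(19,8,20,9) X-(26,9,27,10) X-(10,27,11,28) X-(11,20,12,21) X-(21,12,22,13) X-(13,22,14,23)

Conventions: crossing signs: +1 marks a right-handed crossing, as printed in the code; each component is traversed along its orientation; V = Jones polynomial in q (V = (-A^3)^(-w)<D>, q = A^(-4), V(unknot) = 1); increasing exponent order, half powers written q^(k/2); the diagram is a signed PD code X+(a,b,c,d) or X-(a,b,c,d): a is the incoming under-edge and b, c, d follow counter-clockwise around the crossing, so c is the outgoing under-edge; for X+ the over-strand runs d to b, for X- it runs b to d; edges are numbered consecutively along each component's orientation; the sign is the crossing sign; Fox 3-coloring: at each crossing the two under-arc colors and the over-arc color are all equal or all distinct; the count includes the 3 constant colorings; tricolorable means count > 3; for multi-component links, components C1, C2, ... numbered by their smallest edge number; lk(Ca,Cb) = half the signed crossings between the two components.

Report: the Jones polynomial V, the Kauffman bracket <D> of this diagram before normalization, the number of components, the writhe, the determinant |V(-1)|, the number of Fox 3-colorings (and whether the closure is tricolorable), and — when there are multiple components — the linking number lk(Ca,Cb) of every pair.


Jones polynomial: V(q) = q^-7 - 2q^-6 + 2q^-5 - 3q^-4 + 3q^-3 - 2q^-2 + 2q^-1
<D> = 2A^-8 - 2A^-4 + 3 - 3A^4 + 2A^8 - 2A^12 + A^16; writhe -4
components 1, writhe -4 (14 crossings)
3-colorings: 9 of 3^14, det 15 — tricolorable
note: det 15 = |V(-1)|; divisible by 3, so tricolorable


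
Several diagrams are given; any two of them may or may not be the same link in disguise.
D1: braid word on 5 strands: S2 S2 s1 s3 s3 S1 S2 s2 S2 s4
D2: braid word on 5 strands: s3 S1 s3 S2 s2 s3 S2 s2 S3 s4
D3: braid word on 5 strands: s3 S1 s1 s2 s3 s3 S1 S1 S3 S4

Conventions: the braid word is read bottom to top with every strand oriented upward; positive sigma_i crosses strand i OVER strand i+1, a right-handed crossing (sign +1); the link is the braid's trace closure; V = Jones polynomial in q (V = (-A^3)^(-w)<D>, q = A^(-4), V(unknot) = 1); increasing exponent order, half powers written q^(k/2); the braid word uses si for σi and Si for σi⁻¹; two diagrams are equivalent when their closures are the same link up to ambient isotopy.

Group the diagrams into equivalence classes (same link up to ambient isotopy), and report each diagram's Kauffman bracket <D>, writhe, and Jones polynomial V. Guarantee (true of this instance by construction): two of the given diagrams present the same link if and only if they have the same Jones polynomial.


classes: {D1} | {D2} | {D3}
V(D1) = -q^-4 + q^-1 + 2 + q + q^2  [10 crossings, <D> = A^-8 + A^-4 + 2 + A^4 - A^16, w = 0]
V(D2) = 1 + q + q^2 + q^3  (w +2, c 10, <D> = A^-6 + A^-2 + A^2 + A^6)
V(D3) = q^-2 + 2 + q^2  (w 0, c 10, <D> = A^-8 + 2 + A^8)
insight: comparing 3 Jones polynomials yields 3 groups


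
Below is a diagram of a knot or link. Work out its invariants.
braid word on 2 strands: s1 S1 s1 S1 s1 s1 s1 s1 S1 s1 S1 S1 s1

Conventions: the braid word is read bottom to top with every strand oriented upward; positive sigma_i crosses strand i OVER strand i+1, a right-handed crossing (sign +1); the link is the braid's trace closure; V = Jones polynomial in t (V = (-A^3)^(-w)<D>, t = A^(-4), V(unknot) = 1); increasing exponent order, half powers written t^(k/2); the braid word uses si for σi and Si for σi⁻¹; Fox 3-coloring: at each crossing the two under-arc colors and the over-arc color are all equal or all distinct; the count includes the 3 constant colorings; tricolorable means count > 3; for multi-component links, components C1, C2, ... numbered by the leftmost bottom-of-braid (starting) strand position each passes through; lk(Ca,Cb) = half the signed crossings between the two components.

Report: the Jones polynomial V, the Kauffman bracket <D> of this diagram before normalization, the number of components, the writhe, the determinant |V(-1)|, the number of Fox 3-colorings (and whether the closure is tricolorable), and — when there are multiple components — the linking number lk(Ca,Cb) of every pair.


Jones polynomial: V(t) = t + t^3 - t^4
<D> = A^-7 - A^-3 - A^5; writhe +3
components 1, writhe +3 (13 crossings)
3-colorings: 9 of 3^13, det 3 — tricolorable
note: the span of V is 3, forcing >= 3 crossings in any diagram


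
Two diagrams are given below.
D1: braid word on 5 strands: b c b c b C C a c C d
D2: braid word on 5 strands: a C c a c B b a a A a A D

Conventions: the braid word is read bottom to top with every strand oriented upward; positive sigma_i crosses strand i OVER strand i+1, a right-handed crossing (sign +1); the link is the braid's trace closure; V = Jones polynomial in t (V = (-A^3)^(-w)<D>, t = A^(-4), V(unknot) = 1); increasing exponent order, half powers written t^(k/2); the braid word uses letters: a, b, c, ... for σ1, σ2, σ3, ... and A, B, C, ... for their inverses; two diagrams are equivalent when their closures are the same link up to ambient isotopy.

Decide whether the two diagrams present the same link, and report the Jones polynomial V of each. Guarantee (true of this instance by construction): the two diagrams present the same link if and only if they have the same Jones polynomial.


equivalent: no
V(D1) = -t^(1/2) + t^(3/2) - t^(5/2) - t^(9/2)  (w +5, c 11, <D> = A^-3 + A^5 - A^9 + A^13)
V(D2) = -t^(1/2) - t^(3/2) - t^(5/2) + t^(9/2)  (w +3, c 13, <D> = -A^-9 + A^-1 + A^3 + A^7)
why: V(t) takes 2 values over 2 diagrams, fixing the grouping


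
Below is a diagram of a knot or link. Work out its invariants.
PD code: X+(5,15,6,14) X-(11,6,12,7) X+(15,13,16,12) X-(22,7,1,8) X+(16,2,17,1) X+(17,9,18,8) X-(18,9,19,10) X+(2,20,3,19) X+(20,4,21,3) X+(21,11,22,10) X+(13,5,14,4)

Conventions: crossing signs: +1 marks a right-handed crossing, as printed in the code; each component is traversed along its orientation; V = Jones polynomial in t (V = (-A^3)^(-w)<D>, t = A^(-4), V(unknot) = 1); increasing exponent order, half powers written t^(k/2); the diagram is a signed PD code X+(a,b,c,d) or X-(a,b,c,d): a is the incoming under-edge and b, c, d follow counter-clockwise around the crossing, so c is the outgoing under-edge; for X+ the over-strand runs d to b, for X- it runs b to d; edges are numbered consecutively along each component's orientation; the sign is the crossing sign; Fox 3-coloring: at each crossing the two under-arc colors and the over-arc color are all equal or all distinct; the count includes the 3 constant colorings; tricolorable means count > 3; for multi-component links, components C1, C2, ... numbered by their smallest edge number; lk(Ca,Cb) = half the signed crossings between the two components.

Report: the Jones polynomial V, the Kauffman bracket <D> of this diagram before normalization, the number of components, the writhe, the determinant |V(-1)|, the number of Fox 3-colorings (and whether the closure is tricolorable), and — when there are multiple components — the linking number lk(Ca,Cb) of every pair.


Jones polynomial: V(t) = t^2 + 2t^4 - 2t^5 + t^6 - 2t^7 + t^8
<D> = -A^-17 + 2A^-13 - A^-9 + 2A^-5 - 2A^-1 - A^7; writhe +5
components 1, writhe +5 (11 crossings)
3-colorings: 27 of 3^11, det 9 — tricolorable
note: the span of V is 6, forcing >= 6 crossings in any diagram


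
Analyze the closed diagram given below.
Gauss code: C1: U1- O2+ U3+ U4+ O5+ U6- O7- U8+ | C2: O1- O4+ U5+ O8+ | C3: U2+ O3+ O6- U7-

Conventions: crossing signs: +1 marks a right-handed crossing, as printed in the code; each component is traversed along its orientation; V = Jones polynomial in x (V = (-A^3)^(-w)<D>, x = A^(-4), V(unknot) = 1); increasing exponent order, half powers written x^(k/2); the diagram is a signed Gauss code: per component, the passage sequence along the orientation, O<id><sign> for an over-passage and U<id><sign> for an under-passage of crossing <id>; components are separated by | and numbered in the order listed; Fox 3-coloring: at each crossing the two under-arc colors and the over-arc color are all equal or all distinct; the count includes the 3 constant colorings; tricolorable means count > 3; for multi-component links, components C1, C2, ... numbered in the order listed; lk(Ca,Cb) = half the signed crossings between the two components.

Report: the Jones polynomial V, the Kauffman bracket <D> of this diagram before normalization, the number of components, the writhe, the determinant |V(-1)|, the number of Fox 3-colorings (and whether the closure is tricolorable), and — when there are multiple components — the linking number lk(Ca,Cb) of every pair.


V(x) = 1 + x + x^2 + x^3
bracket: A^-6 + A^-2 + A^2 + A^6, w = +2
3 components, writhe +2, over 8 crossings
lk(C1,C2) = +1
linking number lk(C1,C3) = 0
lk(C2,C3): 0
det 0, colorings 9 of 3^8 — tricolorable
observation: det 0 = |V(-1)|; divisible by 3, so tricolorable


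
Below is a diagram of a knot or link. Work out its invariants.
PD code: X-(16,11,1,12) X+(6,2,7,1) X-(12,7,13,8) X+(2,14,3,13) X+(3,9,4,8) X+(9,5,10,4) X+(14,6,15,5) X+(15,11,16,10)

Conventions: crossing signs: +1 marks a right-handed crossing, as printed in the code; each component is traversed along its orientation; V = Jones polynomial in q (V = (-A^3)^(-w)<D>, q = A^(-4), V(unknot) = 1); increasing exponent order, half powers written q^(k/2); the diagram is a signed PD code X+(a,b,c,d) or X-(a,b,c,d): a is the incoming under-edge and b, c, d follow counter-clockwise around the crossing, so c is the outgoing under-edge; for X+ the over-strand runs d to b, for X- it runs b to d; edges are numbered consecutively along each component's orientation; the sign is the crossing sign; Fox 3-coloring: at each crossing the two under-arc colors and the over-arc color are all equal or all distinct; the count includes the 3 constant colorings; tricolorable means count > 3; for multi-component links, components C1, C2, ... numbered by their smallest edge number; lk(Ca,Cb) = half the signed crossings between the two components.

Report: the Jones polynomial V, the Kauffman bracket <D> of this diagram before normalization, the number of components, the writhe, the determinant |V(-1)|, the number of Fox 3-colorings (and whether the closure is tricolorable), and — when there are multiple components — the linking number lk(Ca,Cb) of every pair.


V = q - q^2 + 2q^3 - q^4 + q^5 - q^6
<D> = -A^-12 + A^-8 - A^-4 + 2 - A^4 + A^8 (w = +4)
1 component over 8 crossings, w = +4
3 Fox colorings among 3^8, |V(-1)| = 7: not tricolorable
why: w = +4 (over 8 crossings) is diagram-only; (-A^3)^(-4) removes it from V


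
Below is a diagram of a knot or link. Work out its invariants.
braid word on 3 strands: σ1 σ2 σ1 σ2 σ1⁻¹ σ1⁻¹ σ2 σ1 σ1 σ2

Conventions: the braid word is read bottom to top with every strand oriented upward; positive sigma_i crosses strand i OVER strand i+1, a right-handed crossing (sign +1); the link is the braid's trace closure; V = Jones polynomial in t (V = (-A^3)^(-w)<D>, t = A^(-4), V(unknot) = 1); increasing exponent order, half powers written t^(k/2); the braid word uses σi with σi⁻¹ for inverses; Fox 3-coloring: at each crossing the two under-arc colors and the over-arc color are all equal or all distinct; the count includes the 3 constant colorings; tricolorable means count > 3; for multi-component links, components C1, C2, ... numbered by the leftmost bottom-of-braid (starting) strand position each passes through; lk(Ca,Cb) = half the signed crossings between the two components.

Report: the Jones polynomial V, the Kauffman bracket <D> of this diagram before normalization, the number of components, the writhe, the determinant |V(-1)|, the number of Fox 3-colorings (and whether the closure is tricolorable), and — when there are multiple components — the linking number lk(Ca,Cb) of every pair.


V(t) = t^2 + t^4 - t^5 + t^6 - t^7
bracket: -A^-10 + A^-6 - A^-2 + A^2 + A^10, w = +6
1 component, writhe +6, over 10 crossings
det 5, colorings 3 of 3^10 — not tricolorable
observation: w = +6 (over 10 crossings) is diagram-only; (-A^3)^(-6) removes it from V


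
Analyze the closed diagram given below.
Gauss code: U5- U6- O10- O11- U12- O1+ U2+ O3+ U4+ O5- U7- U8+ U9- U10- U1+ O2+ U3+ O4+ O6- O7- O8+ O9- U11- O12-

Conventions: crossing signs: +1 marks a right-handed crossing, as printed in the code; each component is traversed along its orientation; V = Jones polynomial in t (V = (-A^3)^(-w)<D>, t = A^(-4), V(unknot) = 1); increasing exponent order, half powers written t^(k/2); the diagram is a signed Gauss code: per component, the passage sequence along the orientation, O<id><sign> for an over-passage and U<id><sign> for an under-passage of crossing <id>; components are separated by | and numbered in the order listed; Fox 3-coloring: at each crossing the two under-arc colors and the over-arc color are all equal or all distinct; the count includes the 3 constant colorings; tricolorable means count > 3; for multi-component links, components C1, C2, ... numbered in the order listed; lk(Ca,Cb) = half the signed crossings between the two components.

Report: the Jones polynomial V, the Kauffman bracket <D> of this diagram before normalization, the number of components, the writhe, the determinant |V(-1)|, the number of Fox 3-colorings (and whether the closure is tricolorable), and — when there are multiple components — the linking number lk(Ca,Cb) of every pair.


Jones polynomial: V(t) = -t^-5 + t^-4 - t^-3 + 2t^-2 - t^-1 + 2 - t
<D> = -A^-10 + 2A^-6 - A^-2 + 2A^2 - A^6 + A^10 - A^14; writhe -2
components 1, writhe -2 (12 crossings)
3-colorings: 9 of 3^12, det 9 — tricolorable
note: w = -2 (over 12 crossings) is diagram-only; (-A^3)^(2) removes it from V


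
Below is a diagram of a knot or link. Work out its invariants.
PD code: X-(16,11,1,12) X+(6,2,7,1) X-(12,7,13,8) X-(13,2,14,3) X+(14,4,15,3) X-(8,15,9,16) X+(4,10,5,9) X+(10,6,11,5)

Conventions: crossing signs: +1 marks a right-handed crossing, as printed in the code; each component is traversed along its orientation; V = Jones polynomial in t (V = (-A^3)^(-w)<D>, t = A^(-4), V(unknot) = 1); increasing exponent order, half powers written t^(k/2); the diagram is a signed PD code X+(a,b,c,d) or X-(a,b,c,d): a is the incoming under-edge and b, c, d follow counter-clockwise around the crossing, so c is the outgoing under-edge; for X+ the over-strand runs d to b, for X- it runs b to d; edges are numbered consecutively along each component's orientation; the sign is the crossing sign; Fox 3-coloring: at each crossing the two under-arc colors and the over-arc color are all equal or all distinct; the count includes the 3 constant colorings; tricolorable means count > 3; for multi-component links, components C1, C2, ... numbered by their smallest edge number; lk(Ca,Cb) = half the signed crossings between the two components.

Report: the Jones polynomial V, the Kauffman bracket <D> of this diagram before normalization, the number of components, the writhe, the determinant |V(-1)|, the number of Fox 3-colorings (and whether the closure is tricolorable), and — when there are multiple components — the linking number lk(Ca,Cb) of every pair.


V = -t^-3 + 2t^-2 - 2t^-1 + 3 - 2t + 2t^2 - t^3
<D> = -A^-12 + 2A^-8 - 2A^-4 + 3 - 2A^4 + 2A^8 - A^12 (w = 0)
1 component over 8 crossings, w = 0
3 Fox colorings among 3^8, |V(-1)| = 13: not tricolorable
why: palindromic: swapping t for 1/t fixes V
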